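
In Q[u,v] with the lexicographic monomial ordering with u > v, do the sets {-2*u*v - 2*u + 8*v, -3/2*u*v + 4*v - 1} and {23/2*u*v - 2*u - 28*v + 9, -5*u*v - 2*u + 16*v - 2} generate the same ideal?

Yes, the ideals are equal.

Equality of ideals is decidable: compute both reduced Gröbner bases (unique for the ordering) and check whether they agree.
Buchberger on the first generating set:
f_1 = -2*u*v - 2*u + 8*v, LT = u*v.
f_2 = -3/2*u*v + 4*v - 1, LT = u*v.

S(f_1,f_2): lcm = u*v. S = u - 4/3*v - 2/3.
  leading term u: no divisor's leading term divides it; move u to the remainder.
  leading term v: no divisor's leading term divides it; move -4/3*v to the remainder.
  leading term 1: no divisor's leading term divides it; move -2/3 to the remainder.
  remainder u - 4/3*v - 2/3 ≠ 0; add g_3 = u - 4/3*v - 2/3 to the basis.

S(f_1,g_3): lcm = u*v. S = u + 4/3*v**2 - 10/3*v.
  leading term u: subtract (1)·g_3 from u + 4/3*v**2 - 10/3*v → 4/3*v**2 - 2*v + 2/3
  leading term v**2: no divisor's leading term divides it; move 4/3*v**2 to the remainder.
  leading term v: no divisor's leading term divides it; move -2*v to the remainder.
  leading term 1: no divisor's leading term divides it; move 2/3 to the remainder.
  remainder 4/3*v**2 - 2*v + 2/3 ≠ 0; add g_4 = 4/3*v**2 - 2*v + 2/3 to the basis.

The other S-polynomials (S(f_2,g_3), S(f_1,g_4), S(f_2,g_4), S(g_3,g_4)) all reduce to 0 modulo the current basis, so we have a Gröbner basis.
Inter-reduce: drop elements whose leading term is divisible by another's, tail-reduce, and make monic.
Reduced Gröbner basis: {u - 4/3*v - 2/3, v**2 - 3/2*v + 1/2}.

Buchberger on the second generating set:
h_1 = 23/2*u*v - 2*u - 28*v + 9, LT = u*v.
h_2 = -5*u*v - 2*u + 16*v - 2, LT = u*v.

S(h_1,h_2): lcm = u*v. S = -66/115*u + 88/115*v + 44/115.
  leading term u: no divisor's leading term divides it; move -66/115*u to the remainder.
  leading term v: no divisor's leading term divides it; move 88/115*v to the remainder.
  leading term 1: no divisor's leading term divides it; move 44/115 to the remainder.
  remainder -66/115*u + 88/115*v + 44/115 ≠ 0; add k_3 = -66/115*u + 88/115*v + 44/115 to the basis.

S(h_1,k_3): lcm = u*v. S = -4/23*u + 4/3*v**2 - 122/69*v + 18/23.
  leading term u: subtract (10/33)·k_3 from -4/23*u + 4/3*v**2 - 122/69*v + 18/23 → 4/3*v**2 - 2*v + 2/3
  leading term v**2: no divisor's leading term divides it; move 4/3*v**2 to the remainder.
  leading term v: no divisor's leading term divides it; move -2*v to the remainder.
  leading term 1: no divisor's leading term divides it; move 2/3 to the remainder.
  remainder 4/3*v**2 - 2*v + 2/3 ≠ 0; add k_4 = 4/3*v**2 - 2*v + 2/3 to the basis.

The other S-polynomials (S(h_2,k_3), S(h_1,k_4), S(h_2,k_4), S(k_3,k_4)) all reduce to 0 modulo the current basis, so we have a Gröbner basis.
Inter-reduce: drop elements whose leading term is divisible by another's, tail-reduce, and make monic.
Reduced Gröbner basis: {u - 4/3*v - 2/3, v**2 - 3/2*v + 1/2}.

These coincide, so the ideals are equal.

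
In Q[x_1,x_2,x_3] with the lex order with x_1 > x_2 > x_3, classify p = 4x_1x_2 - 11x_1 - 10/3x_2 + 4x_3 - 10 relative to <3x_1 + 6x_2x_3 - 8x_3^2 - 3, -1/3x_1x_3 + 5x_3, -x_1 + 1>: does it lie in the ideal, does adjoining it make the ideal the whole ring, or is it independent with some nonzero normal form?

First compute the reduced Gröbner basis of I by Buchberger's algorithm.
f_1 = 3x_1 + 6x_2x_3 - 8x_3^2 - 3, LT = x_1.
f_2 = -1/3x_1x_3 + 5x_3, LT = x_1x_3.
f_3 = -x_1 + 1, LT = x_1.

S(f_1,f_2): lcm = x_1x_3. S = 2x_2x_3^2 - 8/3x_3^3 + 14x_3.
  leading term x_2x_3^2: no divisor's leading term divides it; move 2x_2x_3^2 to the remainder.
  leading term x_3^3: no divisor's leading term divides it; move -8/3x_3^3 to the remainder.
  leading term x_3: no divisor's leading term divides it; move 14x_3 to the remainder.
  remainder 2x_2x_3^2 - 8/3x_3^3 + 14x_3 ≠ 0; add h_4 = 2x_2x_3^2 - 8/3x_3^3 + 14x_3 to the basis.

S(f_1,f_3): lcm = x_1. S = 2x_2x_3 - 8/3x_3^2.
  leading term x_2x_3: no divisor's leading term divides it; move 2x_2x_3 to the remainder.
  leading term x_3^2: no divisor's leading term divides it; move -8/3x_3^2 to the remainder.
  remainder 2x_2x_3 - 8/3x_3^2 ≠ 0; add h_5 = 2x_2x_3 - 8/3x_3^2 to the basis.

S(f_2,f_3): lcm = x_1x_3. S = -14x_3.
  leading term x_3: no divisor's leading term divides it; move -14x_3 to the remainder.
  remainder -14x_3 ≠ 0; add h_6 = -14x_3 to the basis.

The other S-polynomials (S(f_1,h_4), S(f_2,h_4), S(f_3,h_4), S(f_1,h_5), S(f_2,h_5), S(f_3,h_5), S(h_4,h_5), S(f_1,h_6), S(f_2,h_6), S(f_3,h_6), S(h_4,h_6), S(h_5,h_6)) all reduce to 0 modulo the current basis, so we have a Gröbner basis.
Inter-reduce: drop elements whose leading term is divisible by another's, tail-reduce, and make monic.
Reduced Gröbner basis: {x_1 - 1, x_3}.
Label its elements g_1 = x_1 - 1, g_2 = x_3.

Reduce p = 4x_1x_2 - 11x_1 - 10/3x_2 + 4x_3 - 10 modulo G:
  leading term x_1x_2: subtract (4x_2)·g_1 from 4x_1x_2 - 11x_1 - 10/3x_2 + 4x_3 - 10 → -11x_1 + 2/3x_2 + 4x_3 - 10
  leading term x_1: subtract (-11)·g_1 from -11x_1 + 2/3x_2 + 4x_3 - 10 → 2/3x_2 + 4x_3 - 21
  leading term x_2: no divisor's leading term divides it; move 2/3x_2 to the remainder.
  leading term x_3: subtract (4)·g_2 from 4x_3 - 21 → -21
  leading term 1: no divisor's leading term divides it; move -21 to the remainder.
  normal form = 2/3x_2 - 21.
The normal form is nonzero, so p ∉ I. Since p minus its normal form lies in I, I + (p) = I + (r) where r = 2/3x_2 - 21; decide whether this ideal is the whole ring.
Run Buchberger on G together with r (pairs among the g_i already reduce to 0 since G is a Gröbner basis):
g_1 = x_1 - 1, LT = x_1.
g_2 = x_3, LT = x_3.
r = 2/3x_2 - 21, LT = x_2.

The S-polynomials (S(g_1,g_2), S(g_1,r), S(g_2,r)) all reduce to 0 modulo the current basis, so we have a Gröbner basis.
Inter-reduce: drop elements whose leading term is divisible by another's, tail-reduce, and make monic.
Reduced Gröbner basis: {x_1 - 1, x_2 - 63/2, x_3}.
The reduced Gröbner basis of I + (p) is {x_1 - 1, x_2 - 63/2, x_3} ≠ {1}, a proper ideal, so the enlarged system stays consistent: p is independent of I, with normal form 2/3x_2 - 21.

4x_1x_2 - 11x_1 - 10/3x_2 + 4x_3 - 10 is independent of I; its normal form modulo I is 2/3x_2 - 21.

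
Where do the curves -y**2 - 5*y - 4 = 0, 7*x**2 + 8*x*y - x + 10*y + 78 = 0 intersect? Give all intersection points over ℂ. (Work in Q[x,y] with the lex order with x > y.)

{(2, -4), (19/7, -4), (9/14 - sqrt(1823)*I/14, -1), (9/14 + sqrt(1823)*I/14, -1)}

Compute a lex Gröbner basis by Buchberger's algorithm.
f_1 = -y**2 - 5*y - 4, LT = y**2.
f_2 = 7*x**2 + 8*x*y - x + 10*y + 78, LT = x**2.

The S-polynomials (S(f_1,f_2)) all reduce to 0 modulo the current basis, so we have a Gröbner basis.
Inter-reduce: drop elements whose leading term is divisible by another's, tail-reduce, and make monic.
Reduced Gröbner basis: {x**2 + 8/7*x*y - 1/7*x + 10/7*y + 78/7, y**2 + 5*y + 4}.

From the last basis element, y**2 + 5*y + 4 = 0, so y takes values in {-4, -1}. Each choice, substituted upward through the basis, yields the corresponding point(s) of the solution set.
  y = -4: the earlier basis element becomes x**2 - 33/7*x + 38/7 = 0, giving x = 2, 19/7 — points (2, -4), (19/7, -4).
  y = -1: the earlier basis element becomes x**2 - 9/7*x + 68/7 = 0, giving x = 9/14 - sqrt(1823)*I/14, 9/14 + sqrt(1823)*I/14 — points (9/14 - sqrt(1823)*I/14, -1), (9/14 + sqrt(1823)*I/14, -1).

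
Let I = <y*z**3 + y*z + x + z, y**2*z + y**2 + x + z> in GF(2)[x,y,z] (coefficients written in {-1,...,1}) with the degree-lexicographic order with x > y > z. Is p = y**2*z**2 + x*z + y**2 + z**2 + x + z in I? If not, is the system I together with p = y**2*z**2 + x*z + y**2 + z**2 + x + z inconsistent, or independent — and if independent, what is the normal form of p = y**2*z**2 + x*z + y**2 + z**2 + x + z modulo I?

First compute the reduced Gröbner basis of I by Buchberger's algorithm.
f_1 = y*z**3 + y*z + x + z, LT = y*z**3.
f_2 = y**2*z + y**2 + x + z, LT = y**2*z.

S(f_1,f_2): lcm = y**2*z**3. S = y**2*z**2 + x*z**2 + y**2*z + z**3 + x*y + y*z.
  leading term y**2*z**2: subtract (z)·f_2 from y**2*z**2 + x*z**2 + y**2*z + z**3 + x*y + y*z → x*z**2 + z**3 + x*y + x*z + y*z + z**2
  leading term x*z**2: no divisor's leading term divides it; move x*z**2 to the remainder.
  leading term z**3: no divisor's leading term divides it; move z**3 to the remainder.
  leading term x*y: no divisor's leading term divides it; move x*y to the remainder.
  leading term x*z: no divisor's leading term divides it; move x*z to the remainder.
  leading term y*z: no divisor's leading term divides it; move y*z to the remainder.
  leading term z**2: no divisor's leading term divides it; move z**2 to the remainder.
  remainder x*z**2 + z**3 + x*y + x*z + y*z + z**2 ≠ 0; add h_3 = x*z**2 + z**3 + x*y + x*z + y*z + z**2 to the basis.

S(f_2,h_3): lcm = x*y**2*z**2. S = y**2*z**3 + x*y**3 + y**3*z + y**2*z**2 + x**2*z + x*z**2.
  leading term y**2*z**3: subtract (y)·f_1 from y**2*z**3 + x*y**3 + y**3*z + y**2*z**2 + x**2*z + x*z**2 → x*y**3 + y**3*z + y**2*z**2 + x**2*z + x*z**2 + y**2*z + x*y + y*z
  leading term x*y**3: no divisor's leading term divides it; move x*y**3 to the remainder.
  leading term y**3*z: subtract (y)·f_2 from y**3*z + y**2*z**2 + x**2*z + x*z**2 + y**2*z + x*y + y*z → y**2*z**2 + x**2*z + x*z**2 + y**3 + y**2*z
  leading term y**2*z**2: subtract (z)·f_2 from y**2*z**2 + x**2*z + x*z**2 + y**3 + y**2*z → x**2*z + x*z**2 + y**3 + x*z + z**2
  leading term x**2*z: no divisor's leading term divides it; move x**2*z to the remainder.
  leading term x*z**2: subtract (1)·h_3 from x*z**2 + y**3 + x*z + z**2 → y**3 + z**3 + x*y + y*z
  leading term y**3: no divisor's leading term divides it; move y**3 to the remainder.
  leading term z**3: no divisor's leading term divides it; move z**3 to the remainder.
  leading term x*y: no divisor's leading term divides it; move x*y to the remainder.
  leading term y*z: no divisor's leading term divides it; move y*z to the remainder.
  remainder x*y**3 + x**2*z + y**3 + z**3 + x*y + y*z ≠ 0; add h_4 = x*y**3 + x**2*z + y**3 + z**3 + x*y + y*z to the basis.

The other S-polynomials (S(f_1,h_3), S(f_1,h_4), S(f_2,h_4), S(h_3,h_4)) all reduce to 0 modulo the current basis, so we have a Gröbner basis.
Inter-reduce: drop elements whose leading term is divisible by another's, tail-reduce, and make monic.
Reduced Gröbner basis: {x*y**3 + x**2*z + y**3 + z**3 + x*y + y*z, y*z**3 + y*z + x + z, x*z**2 + z**3 + x*y + x*z + y*z + z**2, y**2*z + y**2 + x + z}.
Label its elements g_1 = x*y**3 + x**2*z + y**3 + z**3 + x*y + y*z, g_2 = y*z**3 + y*z + x + z, g_3 = x*z**2 + z**3 + x*y + x*z + y*z + z**2, g_4 = y**2*z + y**2 + x + z.

Reduce p = y**2*z**2 + x*z + y**2 + z**2 + x + z modulo G:
  leading term y**2*z**2: subtract (z)·g_4 from y**2*z**2 + x*z + y**2 + z**2 + x + z → y**2*z + y**2 + x + z
  leading term y**2*z: subtract (1)·g_4 from y**2*z + y**2 + x + z → 0
  normal form = 0.
Since the normal form is 0, p ∈ I.

y**2*z**2 + x*z + y**2 + z**2 + x + z lies in I (it reduces to 0).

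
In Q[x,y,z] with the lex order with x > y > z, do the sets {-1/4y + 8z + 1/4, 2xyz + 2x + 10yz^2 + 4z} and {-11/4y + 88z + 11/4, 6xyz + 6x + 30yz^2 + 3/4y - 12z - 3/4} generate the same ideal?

Since reduced Gröbner bases are canonical representatives of ideals under a given ordering, it suffices to compute and compare them.
Buchberger on the first generating set:
f_1 = -1/4y + 8z + 1/4, LT = y.
f_2 = 2xyz + 2x + 10yz^2 + 4z, LT = xyz.

S(f_1,f_2): lcm = xyz. S = -32xz^2 - xz - x - 5yz^2 - 2z.
  reduce S modulo (f_1, f_2):
  remainder -32xz^2 - xz - x - 160z^3 - 5z^2 - 2z ≠ 0; add g_3 = -32xz^2 - xz - x - 160z^3 - 5z^2 - 2z to the basis.

The other S-polynomials (S(f_1,g_3), S(f_2,g_3)) all reduce to 0 modulo the current basis, so we have a Gröbner basis.
Inter-reduce: drop elements whose leading term is divisible by another's, tail-reduce, and make monic.
Reduced Gröbner basis: {xz^2 + 1/32xz + 1/32x + 5z^3 + 5/32z^2 + 1/16z, y - 32z - 1}.

Buchberger on the second generating set:
h_1 = -11/4y + 88z + 11/4, LT = y.
h_2 = 6xyz + 6x + 30yz^2 + 3/4y - 12z - 3/4, LT = xyz.

S(h_1,h_2): lcm = xyz. S = -32xz^2 - xz - x - 5yz^2 - 1/8y + 2z + 1/8.
  reduce S modulo (h_1, h_2):
  remainder -32xz^2 - xz - x - 160z^3 - 5z^2 - 2z ≠ 0; add k_3 = -32xz^2 - xz - x - 160z^3 - 5z^2 - 2z to the basis.

The other S-polynomials (S(h_1,k_3), S(h_2,k_3)) all reduce to 0 modulo the current basis, so we have a Gröbner basis.
Inter-reduce: drop elements whose leading term is divisible by another's, tail-reduce, and make monic.
Reduced Gröbner basis: {xz^2 + 1/32xz + 1/32x + 5z^3 + 5/32z^2 + 1/16z, y - 32z - 1}.

Same reduced basis, so the two generating sets span the same ideal.
The choice of monomial ordering does not affect the verdict — as long as both bases are computed under the same ordering, their equality decides ideal equality.

Yes, the ideals are equal.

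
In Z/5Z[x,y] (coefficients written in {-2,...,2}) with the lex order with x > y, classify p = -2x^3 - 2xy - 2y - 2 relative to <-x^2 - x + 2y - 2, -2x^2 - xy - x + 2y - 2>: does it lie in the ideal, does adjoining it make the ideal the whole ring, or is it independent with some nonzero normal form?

First compute the reduced Gröbner basis of I by Buchberger's algorithm.
f_1 = -x^2 - x + 2y - 2, LT = x^2.
f_2 = -2x^2 - xy - x + 2y - 2, LT = x^2.

S(f_1,f_2): lcm = x^2. S = 2xy - 2x - y + 1.
  reduce S modulo (f_1, f_2):
  remainder 2xy - 2x - y + 1 ≠ 0; add h_3 = 2xy - 2x - y + 1 to the basis.

S(f_1,h_3): lcm = x^2y. S = x^2 - xy + 2x - 2y^2 + 2y.
  reduce S modulo (f_1, f_2, h_3):
  remainder -2y^2 + y + 1 ≠ 0; add h_4 = -2y^2 + y + 1 to the basis.

The other S-polynomials (S(f_2,h_3), S(f_1,h_4), S(f_2,h_4), S(h_3,h_4)) all reduce to 0 modulo the current basis, so we have a Gröbner basis.
Inter-reduce: drop elements whose leading term is divisible by another's, tail-reduce, and make monic.
Reduced Gröbner basis: {x^2 + x - 2y + 2, xy - x + 2y - 2, y^2 + 2y + 2}.
Label its elements g_1 = x^2 + x - 2y + 2, g_2 = xy - x + 2y - 2, g_3 = y^2 + 2y + 2.

Reduce p = -2x^3 - 2xy - 2y - 2 modulo G:
  leading term x^3: subtract (-2x)·g_1 from -2x^3 - 2xy - 2y - 2 → 2x^2 - xy - x - 2y - 2
  leading term x^2: subtract (2)·g_1 from 2x^2 - xy - x - 2y - 2 → -xy + 2x + 2y - 1
  leading term xy: subtract (-1)·g_2 from -xy + 2x + 2y - 1 → x - y + 2
  leading term x: no divisor's leading term divides it; move x to the remainder.
  leading term y: no divisor's leading term divides it; move -y to the remainder.
  leading term 1: no divisor's leading term divides it; move 2 to the remainder.
  normal form = x - y + 2.
The normal form is nonzero, so p ∉ I. Since p minus its normal form lies in I, I + (p) = I + (r) where r = x - y + 2; decide whether this ideal is the whole ring.
Run Buchberger on G together with r (pairs among the g_i already reduce to 0 since G is a Gröbner basis):
g_1 = x^2 + x - 2y + 2, LT = x^2.
g_2 = xy - x + 2y - 2, LT = xy.
g_3 = y^2 + 2y + 2, LT = y^2.
r = x - y + 2, LT = x.

S(g_1,r): lcm = x^2. S = xy - x - 2y + 2.
  reduce S modulo (g_1, g_2, g_3, r):
  remainder y - 1 ≠ 0; add m_5 = y - 1 to the basis.

The other S-polynomials (S(g_1,g_2), S(g_1,g_3), S(g_2,g_3), S(g_2,r), S(g_3,r), S(g_1,m_5), S(g_2,m_5), S(g_3,m_5), S(r,m_5)) all reduce to 0 modulo the current basis, so we have a Gröbner basis.
Inter-reduce: drop elements whose leading term is divisible by another's, tail-reduce, and make monic.
Reduced Gröbner basis: {x + 1, y - 1}.
The reduced Gröbner basis of I + (p) is {x + 1, y - 1} ≠ {1}, a proper ideal, so the enlarged system stays consistent: p is independent of I, with normal form x - y + 2.

-2x^3 - 2xy - 2y - 2 is independent of I; its normal form modulo I is x - y + 2.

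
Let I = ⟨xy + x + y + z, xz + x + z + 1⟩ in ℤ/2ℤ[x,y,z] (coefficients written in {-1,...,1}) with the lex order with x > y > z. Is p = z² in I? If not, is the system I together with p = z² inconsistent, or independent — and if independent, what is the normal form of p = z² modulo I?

Adjoining z² makes the ideal the whole ring: the system is inconsistent.

First compute the reduced Gröbner basis of I by Buchberger's algorithm.
f_1 = xy + x + y + z, LT = xy.
f_2 = xz + x + z + 1, LT = xz.

S(f_1,f_2): lcm = xyz. S = xy + xz + y + z².
  leading term xy: subtract (1)·f_1 from xy + xz + y + z² → xz + x + z² + z
  leading term xz: subtract (1)·f_2 from xz + x + z² + z → z² + 1
  leading term z²: no divisor's leading term divides it; move z² to the remainder.
  leading term 1: no divisor's leading term divides it; move 1 to the remainder.
  remainder z² + 1 ≠ 0; add h_3 = z² + 1 to the basis.

The other S-polynomials (S(f_1,h_3), S(f_2,h_3)) all reduce to 0 modulo the current basis, so we have a Gröbner basis.
Inter-reduce: drop elements whose leading term is divisible by another's, tail-reduce, and make monic.
Reduced Gröbner basis: {xy + x + y + z, xz + x + z + 1, z² + 1}.
Label its elements g_1 = xy + x + y + z, g_2 = xz + x + z + 1, g_3 = z² + 1.

Reduce p = z² modulo G:
  leading term z²: subtract (1)·g_3 from z² → 1
  leading term 1: no divisor's leading term divides it; move 1 to the remainder.
  normal form = 1.
The normal form is nonzero, so p ∉ I. Since p minus its normal form lies in I, I + (p) = I + (r) where r = 1; decide whether this ideal is the whole ring.
Here r = 1 is a nonzero constant, hence a unit: 1 ∈ I + (p), the Gröbner basis of I + (p) is {1}, and the enlarged system has no common solution — adjoining p is inconsistent.

Ideal membership is decidable via reduction modulo a Gröbner basis.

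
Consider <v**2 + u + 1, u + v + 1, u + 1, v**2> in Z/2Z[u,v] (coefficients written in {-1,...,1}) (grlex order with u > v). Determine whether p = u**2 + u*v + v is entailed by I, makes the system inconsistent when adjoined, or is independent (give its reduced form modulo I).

First compute the reduced Gröbner basis of I by Buchberger's algorithm.
f_1 = v**2 + u + 1, LT = v**2.
f_2 = u + v + 1, LT = u.
f_3 = u + 1, LT = u.
f_4 = v**2, LT = v**2.

S(f_1,f_4): lcm = v**2. S = u + 1.
  reduce S modulo (f_1, f_2, f_3, f_4):
  remainder v ≠ 0; add h_5 = v to the basis.

The other S-polynomials (S(f_1,f_2), S(f_1,f_3), S(f_2,f_3), S(f_2,f_4), S(f_3,f_4), S(f_1,h_5), S(f_2,h_5), S(f_3,h_5), S(f_4,h_5)) all reduce to 0 modulo the current basis, so we have a Gröbner basis.
Inter-reduce: drop elements whose leading term is divisible by another's, tail-reduce, and make monic.
Reduced Gröbner basis: {u + 1, v}.
Label its elements g_1 = u + 1, g_2 = v.

Reduce p = u**2 + u*v + v modulo G:
  leading term u**2: subtract (u)·g_1 from u**2 + u*v + v → u*v + u + v
  leading term u*v: subtract (v)·g_1 from u*v + u + v → u
  leading term u: subtract (1)·g_1 from u → 1
  leading term 1: no divisor's leading term divides it; move 1 to the remainder.
  normal form = 1.
The normal form is nonzero, so p ∉ I. Since p minus its normal form lies in I, I + (p) = I + (r) where r = 1; decide whether this ideal is the whole ring.
Here r = 1 is a nonzero constant, hence a unit: 1 ∈ I + (p), the Gröbner basis of I + (p) is {1}, and the enlarged system has no common solution — adjoining p is inconsistent.

Adjoining u**2 + u*v + v makes the ideal the whole ring: the system is inconsistent.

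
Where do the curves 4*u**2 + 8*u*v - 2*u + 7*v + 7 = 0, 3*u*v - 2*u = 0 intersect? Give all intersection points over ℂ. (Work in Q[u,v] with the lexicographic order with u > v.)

Compute a lex Gröbner basis by Buchberger's algorithm.
f_1 = 4*u**2 + 8*u*v - 2*u + 7*v + 7, LT = u**2.
f_2 = 3*u*v - 2*u, LT = u*v.

S(f_1,f_2): lcm = u**2*v. S = 2/3*u**2 + 2*u*v**2 - 1/2*u*v + 7/4*v**2 + 7/4*v.
  leading term u**2: subtract (1/6)·f_1 from 2/3*u**2 + 2*u*v**2 - 1/2*u*v + 7/4*v**2 + 7/4*v → 2*u*v**2 - 11/6*u*v + 1/3*u + 7/4*v**2 + 7/12*v - 7/6
  leading term u*v**2: subtract (2/3*v)·f_2 from 2*u*v**2 - 11/6*u*v + 1/3*u + 7/4*v**2 + 7/12*v - 7/6 → -1/2*u*v + 1/3*u + 7/4*v**2 + 7/12*v - 7/6
  leading term u*v: subtract (-1/6)·f_2 from -1/2*u*v + 1/3*u + 7/4*v**2 + 7/12*v - 7/6 → 7/4*v**2 + 7/12*v - 7/6
  leading term v**2: no divisor's leading term divides it; move 7/4*v**2 to the remainder.
  leading term v: no divisor's leading term divides it; move 7/12*v to the remainder.
  leading term 1: no divisor's leading term divides it; move -7/6 to the remainder.
  remainder 7/4*v**2 + 7/12*v - 7/6 ≠ 0; add h_3 = 7/4*v**2 + 7/12*v - 7/6 to the basis.

S(f_1,h_3): leading monomials are coprime, so the S-polynomial reduces to 0 (Buchberger's first criterion).
S(f_2,h_3): lcm = u*v**2. S = -u*v + 2/3*u.
  leading term u*v: subtract (-1/3)·f_2 from -u*v + 2/3*u → 0
  remainder 0.

Every S-polynomial of the final basis reduces to 0, so we have a Gröbner basis.
Inter-reduce: drop elements whose leading term is divisible by another's, tail-reduce, and make monic.
Reduced Gröbner basis: {u**2 + 5/6*u + 7/4*v + 7/4, u*v - 2/3*u, v**2 + 1/3*v - 2/3}.

Since the basis is lex-ordered, v**2 + 1/3*v - 2/3 is univariate in v. Its roots are {-1, 2/3}. Back-substituting each root into the other basis elements fixes the other coordinates.
  v = -1: the earlier basis elements become u**2 + 5/6*u = 0; -5/3*u = 0, giving u = 0 — point (0, -1).
  v = 2/3: the earlier basis element becomes u**2 + 5/6*u + 35/12 = 0, giving u = -5/12 - sqrt(395)*I/12, -5/12 + sqrt(395)*I/12 — points (-5/12 - sqrt(395)*I/12, 2/3), (-5/12 + sqrt(395)*I/12, 2/3).

{(0, -1), (-5/12 - sqrt(395)*I/12, 2/3), (-5/12 + sqrt(395)*I/12, 2/3)}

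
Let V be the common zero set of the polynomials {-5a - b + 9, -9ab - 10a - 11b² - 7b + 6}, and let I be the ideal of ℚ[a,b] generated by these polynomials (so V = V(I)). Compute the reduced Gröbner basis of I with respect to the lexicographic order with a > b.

G = {a + ⅕b - 9/5, b² + 53/23b + 30/23}

This is the nonlinear analogue of row-reducing a linear system.

f_1 = -5a - b + 9, LT = a.
f_2 = -9ab - 10a - 11b² - 7b + 6, LT = ab.

S(f_1,f_2): lcm = ab. S = -10/9a - 46/45b² - 116/45b + ⅔.
  reduce S modulo (f_1, f_2):
  remainder -46/45b² - 106/45b - 4/3 ≠ 0; add g_3 = -46/45b² - 106/45b - 4/3 to the basis.

The other S-polynomials (S(f_1,g_3), S(f_2,g_3)) all reduce to 0 modulo the current basis, so we have a Gröbner basis.
Inter-reduce: drop elements whose leading term is divisible by another's, tail-reduce, and make monic.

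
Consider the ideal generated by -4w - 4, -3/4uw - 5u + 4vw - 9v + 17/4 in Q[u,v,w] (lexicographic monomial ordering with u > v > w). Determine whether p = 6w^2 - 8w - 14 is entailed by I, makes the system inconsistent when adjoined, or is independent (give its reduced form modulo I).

First compute the reduced Gröbner basis of I by Buchberger's algorithm.
f_1 = -4w - 4, LT = w.
f_2 = -3/4uw - 5u + 4vw - 9v + 17/4, LT = uw.

S(f_1,f_2): lcm = uw. S = -17/3u + 16/3vw - 12v + 17/3.
  reduce S modulo (f_1, f_2):
  remainder -17/3u - 52/3v + 17/3 ≠ 0; add h_3 = -17/3u - 52/3v + 17/3 to the basis.

The other S-polynomials (S(f_1,h_3), S(f_2,h_3)) all reduce to 0 modulo the current basis, so we have a Gröbner basis.
Inter-reduce: drop elements whose leading term is divisible by another's, tail-reduce, and make monic.
Reduced Gröbner basis: {u + 52/17v - 1, w + 1}.
Label its elements g_1 = u + 52/17v - 1, g_2 = w + 1.

Reduce p = 6w^2 - 8w - 14 modulo G:
  leading term w^2: subtract (6w)·g_2 from 6w^2 - 8w - 14 → -14w - 14
  leading term w: subtract (-14)·g_2 from -14w - 14 → 0
  normal form = 0.
Since the normal form is 0, p ∈ I.

6w^2 - 8w - 14 lies in I (it reduces to 0).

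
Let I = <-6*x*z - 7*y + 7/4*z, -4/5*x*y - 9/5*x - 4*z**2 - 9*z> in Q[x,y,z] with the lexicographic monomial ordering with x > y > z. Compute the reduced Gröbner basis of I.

f_1 = -6*x*z - 7*y + 7/4*z, LT = x*z.
f_2 = -4/5*x*y - 9/5*x - 4*z**2 - 9*z, LT = x*y.

S(f_1,f_2): lcm = x*y*z. S = -9/4*x*z + 7/6*y**2 - 7/24*y*z - 5*z**3 - 45/4*z**2.
  leading term x*z: subtract (3/8)·f_1 from -9/4*x*z + 7/6*y**2 - 7/24*y*z - 5*z**3 - 45/4*z**2 → 7/6*y**2 - 7/24*y*z + 21/8*y - 5*z**3 - 45/4*z**2 - 21/32*z
  leading term y**2: no divisor's leading term divides it; move 7/6*y**2 to the remainder.
  leading term y*z: no divisor's leading term divides it; move -7/24*y*z to the remainder.
  leading term y: no divisor's leading term divides it; move 21/8*y to the remainder.
  leading term z**3: no divisor's leading term divides it; move -5*z**3 to the remainder.
  leading term z**2: no divisor's leading term divides it; move -45/4*z**2 to the remainder.
  leading term z: no divisor's leading term divides it; move -21/32*z to the remainder.
  remainder 7/6*y**2 - 7/24*y*z + 21/8*y - 5*z**3 - 45/4*z**2 - 21/32*z ≠ 0; add g_3 = 7/6*y**2 - 7/24*y*z + 21/8*y - 5*z**3 - 45/4*z**2 - 21/32*z to the basis.

S(f_1,g_3): leading monomials are coprime, so the S-polynomial reduces to 0 (Buchberger's first criterion).
S(f_2,g_3): lcm = x*y**2. S = 1/4*x*y*z + 30/7*x*z**3 + 135/14*x*z**2 + 9/16*x*z + 5*y*z**2 + 45/4*y*z.
  leading term x*y*z: subtract (-1/24*y)·f_1 from 1/4*x*y*z + 30/7*x*z**3 + 135/14*x*z**2 + 9/16*x*z + 5*y*z**2 + 45/4*y*z → 30/7*x*z**3 + 135/14*x*z**2 + 9/16*x*z - 7/24*y**2 + 5*y*z**2 + 1087/96*y*z
  leading term x*z**3: subtract (-5/7*z**2)·f_1 from 30/7*x*z**3 + 135/14*x*z**2 + 9/16*x*z - 7/24*y**2 + 5*y*z**2 + 1087/96*y*z → 135/14*x*z**2 + 9/16*x*z - 7/24*y**2 + 1087/96*y*z + 5/4*z**3
  leading term x*z**2: subtract (-45/28*z)·f_1 from 135/14*x*z**2 + 9/16*x*z - 7/24*y**2 + 1087/96*y*z + 5/4*z**3 → 9/16*x*z - 7/24*y**2 + 7/96*y*z + 5/4*z**3 + 45/16*z**2
  leading term x*z: subtract (-3/32)·f_1 from 9/16*x*z - 7/24*y**2 + 7/96*y*z + 5/4*z**3 + 45/16*z**2 → -7/24*y**2 + 7/96*y*z - 21/32*y + 5/4*z**3 + 45/16*z**2 + 21/128*z
  leading term y**2: subtract (-1/4)·g_3 from -7/24*y**2 + 7/96*y*z - 21/32*y + 5/4*z**3 + 45/16*z**2 + 21/128*z → 0
  remainder 0.

Every S-polynomial of the final basis reduces to 0, so we have a Gröbner basis.

G = {x*y + 9/4*x + 5*z**2 + 45/4*z, x*z + 7/6*y - 7/24*z, y**2 - 1/4*y*z + 9/4*y - 30/7*z**3 - 135/14*z**2 - 9/16*z}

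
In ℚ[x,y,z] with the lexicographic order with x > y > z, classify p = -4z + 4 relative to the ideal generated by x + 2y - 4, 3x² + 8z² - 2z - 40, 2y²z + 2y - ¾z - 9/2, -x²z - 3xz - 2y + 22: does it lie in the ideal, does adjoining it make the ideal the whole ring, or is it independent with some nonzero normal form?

First compute the reduced Gröbner basis of I by Buchberger's algorithm.
f_1 = x + 2y - 4, LT = x.
f_2 = 3x² + 8z² - 2z - 40, LT = x².
f_3 = 2y²z + 2y - ¾z - 9/2, LT = y²z.
f_4 = -x²z - 3xz - 2y + 22, LT = x²z.

S(f_1,f_2): lcm = x². S = 2xy - 4x - 8/3z² + ⅔z + 40/3.
  reduce S modulo (f_1, f_2, f_3, f_4):
  remainder -4y² + 16y - 8/3z² + ⅔z - 8/3 ≠ 0; add h_5 = -4y² + 16y - 8/3z² + ⅔z - 8/3 to the basis.

S(f_1,f_4): lcm = x²z. S = 2xyz - 7xz - 2y + 22.
  reduce S modulo (f_1, f_2, f_3, f_4, h_5):
  remainder 22yz + 2y - 59/2z + 13 ≠ 0; add h_6 = 22yz + 2y - 59/2z + 13 to the basis.

S(f_2,f_4): lcm = x²z. S = -3xz - 2y + 8/3z³ - ⅔z² - 40/3z + 22.
  reduce S modulo (f_1, f_2, f_3, f_4, h_5, h_6):
  remainder -28/11y + 8/3z³ - ⅔z² - 1141/66z + 203/11 ≠ 0; add h_7 = -28/11y + 8/3z³ - ⅔z² - 1141/66z + 203/11 to the basis.

S(f_3,f_4): lcm = x²y²z. S = x²y - ⅜x²z - 9/4x² - 3xy²z - 2y³ + 22y².
  reduce S modulo (f_1, f_2, f_3, f_4, h_5, h_6, h_7):
  remainder 105815/1386z³ - 112031/5544z² - 1564087/3168z + 80519/176 ≠ 0; add h_8 = 105815/1386z³ - 112031/5544z² - 1564087/3168z + 80519/176 to the basis.

S(f_3,h_6): lcm = y²z. S = -1/11y² + 59/44yz + 9/22y - ⅜z - 9/4.
  reduce S modulo (f_1, f_2, f_3, f_4, h_5, h_6, h_7, h_8):
  remainder 207523/3491895z² + 78731153/55870320z - 85371889/27935160 ≠ 0; add h_9 = 207523/3491895z² + 78731153/55870320z - 85371889/27935160 to the basis.

S(f_3,h_8): lcm = y²z³. S = 112031/423260y²z² + 10948609/1693040y²z - 5072697/846520y² + yz² - ⅜z³ - 9/4z².
  reduce S modulo (f_1, f_2, f_3, f_4, h_5, h_6, h_7, h_8, h_9):
  remainder -8858957371803/140537895968z + 8858957371803/70268947984 ≠ 0; add h_10 = -8858957371803/140537895968z + 8858957371803/70268947984 to the basis.

The other S-polynomials (S(f_1,f_3), S(f_2,f_3), S(f_1,h_5), S(f_2,h_5), S(f_3,h_5), S(f_4,h_5), S(f_1,h_6), S(f_2,h_6), S(f_4,h_6), S(h_5,h_6), S(f_1,h_7), S(f_2,h_7), S(f_3,h_7), S(f_4,h_7), S(h_5,h_7), S(h_6,h_7), S(f_1,h_8), S(f_2,h_8), S(f_4,h_8), S(h_5,h_8), S(h_6,h_8), S(h_7,h_8), S(f_1,h_9), S(f_2,h_9), S(f_3,h_9), S(f_4,h_9), S(h_5,h_9), S(h_6,h_9), S(h_7,h_9), S(h_8,h_9), S(f_1,h_10), S(f_2,h_10), S(f_3,h_10), S(f_4,h_10), S(h_5,h_10), S(h_6,h_10), S(h_7,h_10), S(h_8,h_10), S(h_9,h_10)) all reduce to 0 modulo the current basis, so we have a Gröbner basis.
Inter-reduce: drop elements whose leading term is divisible by another's, tail-reduce, and make monic.
Reduced Gröbner basis: {x - 2, y - 1, z - 2}.
Label its elements g_1 = x - 2, g_2 = y - 1, g_3 = z - 2.

Reduce p = -4z + 4 modulo G:
  leading term z: subtract (-4)·g_3 from -4z + 4 → -4
  leading term 1: no divisor's leading term divides it; move -4 to the remainder.
  normal form = -4.
The normal form is nonzero, so p ∉ I. Since p minus its normal form lies in I, I + (p) = I + (r) where r = -4; decide whether this ideal is the whole ring.
Here r = -4 is a nonzero constant, hence a unit: 1 ∈ I + (p), the Gröbner basis of I + (p) is {1}, and the enlarged system has no common solution — adjoining p is inconsistent.

Adjoining -4z + 4 makes the ideal the whole ring: the system is inconsistent.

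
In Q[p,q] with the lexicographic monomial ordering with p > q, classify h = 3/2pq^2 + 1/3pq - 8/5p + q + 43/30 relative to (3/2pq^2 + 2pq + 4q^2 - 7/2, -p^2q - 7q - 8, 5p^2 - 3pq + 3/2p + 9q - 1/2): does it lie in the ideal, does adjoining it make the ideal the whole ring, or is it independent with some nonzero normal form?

3/2pq^2 + 1/3pq - 8/5p + q + 43/30 lies in I (it reduces to 0).

First compute the reduced Gröbner basis of I by Buchberger's algorithm.
f_1 = 3/2pq^2 + 2pq + 4q^2 - 7/2, LT = pq^2.
f_2 = -p^2q - 7q - 8, LT = p^2q.
f_3 = 5p^2 - 3pq + 3/2p + 9q - 1/2, LT = p^2.

S(f_1,f_2): lcm = p^2q^2. S = 4/3p^2q + 8/3pq^2 - 7/3p - 7q^2 - 8q.
  leading term p^2q: subtract (-4/3)·f_2 from 4/3p^2q + 8/3pq^2 - 7/3p - 7q^2 - 8q → 8/3pq^2 - 7/3p - 7q^2 - 52/3q - 32/3
  leading term pq^2: subtract (16/9)·f_1 from 8/3pq^2 - 7/3p - 7q^2 - 52/3q - 32/3 → -32/9pq - 7/3p - 127/9q^2 - 52/3q - 40/9
  leading term pq: no divisor's leading term divides it; move -32/9pq to the remainder.
  leading term p: no divisor's leading term divides it; move -7/3p to the remainder.
  leading term q^2: no divisor's leading term divides it; move -127/9q^2 to the remainder.
  leading term q: no divisor's leading term divides it; move -52/3q to the remainder.
  leading term 1: no divisor's leading term divides it; move -40/9 to the remainder.
  remainder -32/9pq - 7/3p - 127/9q^2 - 52/3q - 40/9 ≠ 0; add k_4 = -32/9pq - 7/3p - 127/9q^2 - 52/3q - 40/9 to the basis.

S(f_1,f_3): lcm = p^2q^2. S = 4/3p^2q + 3/5pq^3 + 71/30pq^2 - 7/3p - 9/5q^3 + 1/10q^2.
  leading term p^2q: subtract (-4/3)·f_2 from 4/3p^2q + 3/5pq^3 + 71/30pq^2 - 7/3p - 9/5q^3 + 1/10q^2 → 3/5pq^3 + 71/30pq^2 - 7/3p - 9/5q^3 + 1/10q^2 - 28/3q - 32/3
  leading term pq^3: subtract (2/5q)·f_1 from 3/5pq^3 + 71/30pq^2 - 7/3p - 9/5q^3 + 1/10q^2 - 28/3q - 32/3 → 47/30pq^2 - 7/3p - 17/5q^3 + 1/10q^2 - 119/15q - 32/3
  leading term pq^2: subtract (47/45)·f_1 from 47/30pq^2 - 7/3p - 17/5q^3 + 1/10q^2 - 119/15q - 32/3 → -94/45pq - 7/3p - 17/5q^3 - 367/90q^2 - 119/15q - 631/90
  leading term pq: subtract (47/80)·k_4 from -94/45pq - 7/3p - 17/5q^3 - 367/90q^2 - 119/15q - 631/90 → -77/80p - 17/5q^3 + 337/80q^2 + 9/4q - 22/5
  leading term p: no divisor's leading term divides it; move -77/80p to the remainder.
  leading term q^3: no divisor's leading term divides it; move -17/5q^3 to the remainder.
  leading term q^2: no divisor's leading term divides it; move 337/80q^2 to the remainder.
  leading term q: no divisor's leading term divides it; move 9/4q to the remainder.
  leading term 1: no divisor's leading term divides it; move -22/5 to the remainder.
  remainder -77/80p - 17/5q^3 + 337/80q^2 + 9/4q - 22/5 ≠ 0; add k_5 = -77/80p - 17/5q^3 + 337/80q^2 + 9/4q - 22/5 to the basis.

S(f_2,f_3): lcm = p^2q. S = 3/5pq^2 - 3/10pq - 9/5q^2 + 71/10q + 8.
  leading term pq^2: subtract (2/5)·f_1 from 3/5pq^2 - 3/10pq - 9/5q^2 + 71/10q + 8 → -11/10pq - 17/5q^2 + 71/10q + 47/5
  leading term pq: subtract (99/320)·k_4 from -11/10pq - 17/5q^2 + 71/10q + 47/5 → 231/320p + 309/320q^2 + 997/80q + 431/40
  leading term p: subtract (-3/4)·k_5 from 231/320p + 309/320q^2 + 997/80q + 431/40 → -51/20q^3 + 33/8q^2 + 283/20q + 299/40
  leading term q^3: no divisor's leading term divides it; move -51/20q^3 to the remainder.
  leading term q^2: no divisor's leading term divides it; move 33/8q^2 to the remainder.
  leading term q: no divisor's leading term divides it; move 283/20q to the remainder.
  leading term 1: no divisor's leading term divides it; move 299/40 to the remainder.
  remainder -51/20q^3 + 33/8q^2 + 283/20q + 299/40 ≠ 0; add k_6 = -51/20q^3 + 33/8q^2 + 283/20q + 299/40 to the basis.

S(f_1,k_4): lcm = pq^2. S = 65/96pq - 127/32q^3 - 53/24q^2 - 5/4q - 7/3.
  leading term pq: subtract (-195/1024)·k_4 from 65/96pq - 127/32q^3 - 53/24q^2 - 5/4q - 7/3 → -455/1024p - 127/32q^3 - 5013/1024q^2 - 1165/256q - 407/128
  leading term p: subtract (325/704)·k_5 from -455/1024p - 127/32q^3 - 5013/1024q^2 - 1165/256q - 407/128 → -1689/704q^3 - 9631/1408q^2 - 3935/704q - 147/128
  leading term q^3: subtract (2815/2992)·k_6 from -1689/704q^3 - 9631/1408q^2 - 3935/704q - 147/128 → -128311/11968q^2 - 14139/748q - 97913/11968
  leading term q^2: no divisor's leading term divides it; move -128311/11968q^2 to the remainder.
  leading term q: no divisor's leading term divides it; move -14139/748q to the remainder.
  leading term 1: no divisor's leading term divides it; move -97913/11968 to the remainder.
  remainder -128311/11968q^2 - 14139/748q - 97913/11968 ≠ 0; add k_7 = -128311/11968q^2 - 14139/748q - 97913/11968 to the basis.

S(f_2,k_4): lcm = p^2q. S = -21/32p^2 - 127/32pq^2 - 39/8pq - 5/4p + 7q + 8.
  leading term p^2: subtract (-21/160)·f_3 from -21/32p^2 - 127/32pq^2 - 39/8pq - 5/4p + 7q + 8 → -127/32pq^2 - 843/160pq - 337/320p + 1309/160q + 2539/320
  leading term pq^2: subtract (-127/48)·f_1 from -127/32pq^2 - 843/160pq - 337/320p + 1309/160q + 2539/320 → 11/480pq - 337/320p + 127/12q^2 + 1309/160q - 1273/960
  leading term pq: subtract (-33/5120)·k_4 from 11/480pq - 337/320p + 127/12q^2 + 1309/160q - 1273/960 → -5469/5120p + 53721/5120q^2 + 10329/1280q - 867/640
  leading term p: subtract (5469/4928)·k_5 from -5469/5120p + 53721/5120q^2 + 10329/1280q - 867/640 → 92973/24640q^3 + 286683/49280q^2 + 137307/24640q + 15807/4480
  leading term q^3: subtract (-1823/1232)·k_6 from 92973/24640q^3 + 286683/49280q^2 + 137307/24640q + 15807/4480 → 293739/24640q^2 + 20413/770q + 359477/24640
  leading term q^2: subtract (-4993563/4490885)·k_7 from 293739/24640q^2 + 20413/770q + 359477/24640 → 2818829/513244q + 2818829/513244
  leading term q: no divisor's leading term divides it; move 2818829/513244q to the remainder.
  leading term 1: no divisor's leading term divides it; move 2818829/513244 to the remainder.
  remainder 2818829/513244q + 2818829/513244 ≠ 0; add k_8 = 2818829/513244q + 2818829/513244 to the basis.

The other S-polynomials (S(f_3,k_4), S(f_1,k_5), S(f_2,k_5), S(f_3,k_5), S(k_4,k_5), S(f_1,k_6), S(f_2,k_6), S(f_3,k_6), S(k_4,k_6), S(k_5,k_6), S(f_1,k_7), S(f_2,k_7), S(f_3,k_7), S(k_4,k_7), S(k_5,k_7), S(k_6,k_7), S(f_1,k_8), S(f_2,k_8), S(f_3,k_8), S(k_4,k_8), S(k_5,k_8), S(k_6,k_8), S(k_7,k_8)) all reduce to 0 modulo the current basis, so we have a Gröbner basis.
Inter-reduce: drop elements whose leading term is divisible by another's, tail-reduce, and make monic.
Reduced Gröbner basis: {p - 1, q + 1}.
Label its elements g_1 = p - 1, g_2 = q + 1.

Reduce h = 3/2pq^2 + 1/3pq - 8/5p + q + 43/30 modulo G:
  leading term pq^2: subtract (3/2q^2)·g_1 from 3/2pq^2 + 1/3pq - 8/5p + q + 43/30 → 1/3pq - 8/5p + 3/2q^2 + q + 43/30
  leading term pq: subtract (1/3q)·g_1 from 1/3pq - 8/5p + 3/2q^2 + q + 43/30 → -8/5p + 3/2q^2 + 4/3q + 43/30
  leading term p: subtract (-8/5)·g_1 from -8/5p + 3/2q^2 + 4/3q + 43/30 → 3/2q^2 + 4/3q - 1/6
  leading term q^2: subtract (3/2q)·g_2 from 3/2q^2 + 4/3q - 1/6 → -1/6q - 1/6
  leading term q: subtract (-1/6)·g_2 from -1/6q - 1/6 → 0
  normal form = 0.
Since the normal form is 0, h ∈ I.

The remainder on division by a Gröbner basis is unique — it is the normal form.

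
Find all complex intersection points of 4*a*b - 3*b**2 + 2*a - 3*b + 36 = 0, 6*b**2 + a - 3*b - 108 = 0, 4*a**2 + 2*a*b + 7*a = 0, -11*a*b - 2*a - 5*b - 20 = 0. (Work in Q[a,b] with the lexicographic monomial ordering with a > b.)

Compute a lex Gröbner basis by Buchberger's algorithm.
f_1 = 4*a*b + 2*a - 3*b**2 - 3*b + 36, LT = a*b.
f_2 = a + 6*b**2 - 3*b - 108, LT = a.
f_3 = 4*a**2 + 2*a*b + 7*a, LT = a**2.
f_4 = -11*a*b - 2*a - 5*b - 20, LT = a*b.

S(f_1,f_2): lcm = a*b. S = 1/2*a - 6*b**3 + 9/4*b**2 + 429/4*b + 9.
  leading term a: subtract (1/2)·f_2 from 1/2*a - 6*b**3 + 9/4*b**2 + 429/4*b + 9 → -6*b**3 - 3/4*b**2 + 435/4*b + 63
  leading term b**3: no divisor's leading term divides it; move -6*b**3 to the remainder.
  leading term b**2: no divisor's leading term divides it; move -3/4*b**2 to the remainder.
  leading term b: no divisor's leading term divides it; move 435/4*b to the remainder.
  leading term 1: no divisor's leading term divides it; move 63 to the remainder.
  remainder -6*b**3 - 3/4*b**2 + 435/4*b + 63 ≠ 0; add h_5 = -6*b**3 - 3/4*b**2 + 435/4*b + 63 to the basis.

S(f_1,f_3): lcm = a**2*b. S = 1/2*a**2 - 5/4*a*b**2 - 5/2*a*b + 9*a.
  leading term a**2: subtract (1/2*a)·f_2 from 1/2*a**2 - 5/4*a*b**2 - 5/2*a*b + 9*a → -17/4*a*b**2 - a*b + 63*a
  leading term a*b**2: subtract (-17/16*b)·f_1 from -17/4*a*b**2 - a*b + 63*a → 9/8*a*b + 63*a - 51/16*b**3 - 51/16*b**2 + 153/4*b
  leading term a*b: subtract (9/32)·f_1 from 9/8*a*b + 63*a - 51/16*b**3 - 51/16*b**2 + 153/4*b → 999/16*a - 51/16*b**3 - 75/32*b**2 + 1251/32*b - 81/8
  leading term a: subtract (999/16)·f_2 from 999/16*a - 51/16*b**3 - 75/32*b**2 + 1251/32*b - 81/8 → -51/16*b**3 - 12063/32*b**2 + 7245/32*b + 53865/8
  leading term b**3: subtract (17/32)·h_5 from -51/16*b**3 - 12063/32*b**2 + 7245/32*b + 53865/8 → -48201/128*b**2 + 21585/128*b + 214389/32
  leading term b**2: no divisor's leading term divides it; move -48201/128*b**2 to the remainder.
  leading term b: no divisor's leading term divides it; move 21585/128*b to the remainder.
  leading term 1: no divisor's leading term divides it; move 214389/32 to the remainder.
  remainder -48201/128*b**2 + 21585/128*b + 214389/32 ≠ 0; add h_6 = -48201/128*b**2 + 21585/128*b + 214389/32 to the basis.

S(f_1,f_4): lcm = a*b. S = 7/22*a - 3/4*b**2 - 53/44*b + 79/11.
  leading term a: subtract (7/22)·f_2 from 7/22*a - 3/4*b**2 - 53/44*b + 79/11 → -117/44*b**2 - 1/4*b + 457/11
  leading term b**2: subtract (1248/176737)·h_6 from -117/44*b**2 - 1/4*b + 457/11 → -254638/176737*b - 1018552/176737
  leading term b: no divisor's leading term divides it; move -254638/176737*b to the remainder.
  leading term 1: no divisor's leading term divides it; move -1018552/176737 to the remainder.
  remainder -254638/176737*b - 1018552/176737 ≠ 0; add h_7 = -254638/176737*b - 1018552/176737 to the basis.

The other S-polynomials (S(f_2,f_3), S(f_2,f_4), S(f_3,f_4), S(f_1,h_5), S(f_2,h_5), S(f_3,h_5), S(f_4,h_5), S(f_1,h_6), S(f_2,h_6), S(f_3,h_6), S(f_4,h_6), S(h_5,h_6), S(f_1,h_7), S(f_2,h_7), S(f_3,h_7), S(f_4,h_7), S(h_5,h_7), S(h_6,h_7)) all reduce to 0 modulo the current basis, so we have a Gröbner basis.
Inter-reduce: drop elements whose leading term is divisible by another's, tail-reduce, and make monic.
Reduced Gröbner basis: {a, b + 4}.

From the last basis element, b + 4 = 0, so b takes values in {-4}. Each choice, substituted upward through the basis, yields the corresponding point(s) of the solution set.
  b = -4: the earlier basis element becomes a = 0, giving a = 0 — point (0, -4).

{(0, -4)}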